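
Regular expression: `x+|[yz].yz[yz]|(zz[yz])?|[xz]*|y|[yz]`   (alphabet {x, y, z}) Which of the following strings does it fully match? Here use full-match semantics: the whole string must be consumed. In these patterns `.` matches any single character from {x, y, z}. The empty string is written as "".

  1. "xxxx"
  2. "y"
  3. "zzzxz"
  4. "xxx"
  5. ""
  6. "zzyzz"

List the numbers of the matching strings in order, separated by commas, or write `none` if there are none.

1 → match
2 → match
3 → match
4 → match
5 → match
6 → match

1, 2, 3, 4, 5, 6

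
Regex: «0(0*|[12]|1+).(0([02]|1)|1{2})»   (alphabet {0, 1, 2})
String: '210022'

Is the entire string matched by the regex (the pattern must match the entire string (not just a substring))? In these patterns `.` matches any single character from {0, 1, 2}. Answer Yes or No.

No

Every match must start with '0', but '210022' does not.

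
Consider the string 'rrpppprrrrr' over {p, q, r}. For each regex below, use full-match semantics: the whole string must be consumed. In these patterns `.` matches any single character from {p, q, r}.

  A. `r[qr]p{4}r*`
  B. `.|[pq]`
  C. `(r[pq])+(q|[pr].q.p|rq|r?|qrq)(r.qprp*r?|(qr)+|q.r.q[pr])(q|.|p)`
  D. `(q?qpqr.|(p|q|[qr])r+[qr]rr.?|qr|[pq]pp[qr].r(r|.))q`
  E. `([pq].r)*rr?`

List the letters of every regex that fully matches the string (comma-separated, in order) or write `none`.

A → match
B → no match
C → no match
D → no match — must end with 'q'
E → no match

A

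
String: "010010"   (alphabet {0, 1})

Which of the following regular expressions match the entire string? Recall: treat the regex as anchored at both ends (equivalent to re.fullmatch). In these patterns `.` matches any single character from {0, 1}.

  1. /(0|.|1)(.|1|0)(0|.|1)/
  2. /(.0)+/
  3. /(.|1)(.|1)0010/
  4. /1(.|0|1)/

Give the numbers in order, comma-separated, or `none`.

3

1 → no match
2 → no match
3 → match
4 → no match — must start with "1"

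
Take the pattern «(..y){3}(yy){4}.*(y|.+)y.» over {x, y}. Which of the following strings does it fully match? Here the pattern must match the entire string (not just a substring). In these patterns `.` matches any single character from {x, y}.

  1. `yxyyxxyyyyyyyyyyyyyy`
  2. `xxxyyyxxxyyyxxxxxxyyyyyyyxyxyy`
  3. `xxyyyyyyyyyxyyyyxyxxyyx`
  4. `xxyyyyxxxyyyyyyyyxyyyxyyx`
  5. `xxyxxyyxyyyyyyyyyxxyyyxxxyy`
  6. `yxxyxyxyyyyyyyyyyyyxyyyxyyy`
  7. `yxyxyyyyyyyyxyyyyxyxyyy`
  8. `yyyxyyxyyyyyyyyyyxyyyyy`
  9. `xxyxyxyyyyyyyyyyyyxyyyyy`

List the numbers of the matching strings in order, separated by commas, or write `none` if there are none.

5, 8

1 → no match
2 → no match
3 → no match
4 → no match
5 → match
6 → no match
7 → no match
8 → match
9 → no match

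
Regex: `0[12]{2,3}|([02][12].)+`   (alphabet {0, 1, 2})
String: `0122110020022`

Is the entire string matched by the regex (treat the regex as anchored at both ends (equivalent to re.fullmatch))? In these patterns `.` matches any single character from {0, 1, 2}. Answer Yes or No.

No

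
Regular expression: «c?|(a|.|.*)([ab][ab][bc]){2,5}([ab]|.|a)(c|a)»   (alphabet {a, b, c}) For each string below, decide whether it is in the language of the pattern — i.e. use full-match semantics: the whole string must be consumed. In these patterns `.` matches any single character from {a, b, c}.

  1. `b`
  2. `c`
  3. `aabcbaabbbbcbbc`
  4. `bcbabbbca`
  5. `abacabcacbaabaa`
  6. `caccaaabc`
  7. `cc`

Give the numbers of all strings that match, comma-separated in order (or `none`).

2

1 → no match
2 → match
3 → no match
4 → no match
5 → no match
6 → no match
7 → no match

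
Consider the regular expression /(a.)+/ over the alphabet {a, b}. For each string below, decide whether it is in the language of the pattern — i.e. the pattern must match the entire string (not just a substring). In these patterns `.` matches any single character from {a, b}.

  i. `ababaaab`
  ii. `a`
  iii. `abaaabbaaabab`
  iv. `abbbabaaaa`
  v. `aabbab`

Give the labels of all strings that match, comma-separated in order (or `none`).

i

i → match
ii → no match
iii → no match
iv → no match
v → no match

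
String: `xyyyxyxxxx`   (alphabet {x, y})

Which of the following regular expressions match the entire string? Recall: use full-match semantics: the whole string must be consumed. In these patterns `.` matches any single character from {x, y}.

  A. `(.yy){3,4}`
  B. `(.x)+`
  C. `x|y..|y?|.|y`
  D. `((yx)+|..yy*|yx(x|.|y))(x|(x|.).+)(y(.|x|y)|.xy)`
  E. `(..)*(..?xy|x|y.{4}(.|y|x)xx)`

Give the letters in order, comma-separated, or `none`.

E

A → no match — must end with `yy`
B → no match
C → no match
D → no match
E → match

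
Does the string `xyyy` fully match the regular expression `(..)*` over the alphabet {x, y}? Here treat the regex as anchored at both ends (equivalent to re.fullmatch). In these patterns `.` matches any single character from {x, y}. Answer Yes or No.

Yes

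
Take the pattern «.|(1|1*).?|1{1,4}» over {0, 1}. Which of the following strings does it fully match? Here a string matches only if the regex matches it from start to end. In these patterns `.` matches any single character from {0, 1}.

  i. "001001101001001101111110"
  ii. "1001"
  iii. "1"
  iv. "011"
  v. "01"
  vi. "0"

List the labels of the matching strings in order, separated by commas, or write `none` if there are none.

i → no match
ii → no match
iii → match
iv → no match
v → no match
vi → match

iii, vi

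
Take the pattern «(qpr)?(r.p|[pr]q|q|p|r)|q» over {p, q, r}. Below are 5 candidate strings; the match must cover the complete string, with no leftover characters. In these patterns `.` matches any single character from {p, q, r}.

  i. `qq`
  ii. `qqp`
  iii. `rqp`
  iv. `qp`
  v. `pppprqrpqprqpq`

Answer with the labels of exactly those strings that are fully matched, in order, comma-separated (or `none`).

i → no match
ii → no match
iii → match
iv → no match
v → no match

iii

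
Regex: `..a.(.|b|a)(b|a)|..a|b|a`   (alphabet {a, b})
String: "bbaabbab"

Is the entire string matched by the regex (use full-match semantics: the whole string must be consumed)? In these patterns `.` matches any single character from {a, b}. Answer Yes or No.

No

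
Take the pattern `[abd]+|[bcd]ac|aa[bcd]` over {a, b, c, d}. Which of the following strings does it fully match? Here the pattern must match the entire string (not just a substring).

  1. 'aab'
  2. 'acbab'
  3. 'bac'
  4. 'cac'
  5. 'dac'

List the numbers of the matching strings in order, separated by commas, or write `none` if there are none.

1, 3, 4, 5

1. 'aab' → match
2. 'acbab' → no match
3. 'bac' → match
4. 'cac' → match
5. 'dac' → match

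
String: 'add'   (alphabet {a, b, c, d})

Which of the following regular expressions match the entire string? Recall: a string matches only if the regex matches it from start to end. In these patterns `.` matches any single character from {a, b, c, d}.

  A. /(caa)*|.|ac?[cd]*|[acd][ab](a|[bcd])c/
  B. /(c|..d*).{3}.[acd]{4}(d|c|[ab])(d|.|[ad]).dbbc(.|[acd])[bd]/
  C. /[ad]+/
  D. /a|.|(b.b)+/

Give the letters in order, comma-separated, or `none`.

A, C

A → match
B → no match
C → match
D → no match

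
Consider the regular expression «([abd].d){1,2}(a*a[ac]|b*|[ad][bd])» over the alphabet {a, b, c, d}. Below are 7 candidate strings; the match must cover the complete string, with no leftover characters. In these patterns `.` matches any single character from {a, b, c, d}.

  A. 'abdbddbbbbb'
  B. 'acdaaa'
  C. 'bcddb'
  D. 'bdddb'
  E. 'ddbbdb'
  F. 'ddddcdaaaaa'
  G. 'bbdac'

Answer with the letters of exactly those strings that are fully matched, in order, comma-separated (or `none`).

A → match
B → match
C → match
D → match
E → no match
F → match
G → match

A, B, C, D, F, G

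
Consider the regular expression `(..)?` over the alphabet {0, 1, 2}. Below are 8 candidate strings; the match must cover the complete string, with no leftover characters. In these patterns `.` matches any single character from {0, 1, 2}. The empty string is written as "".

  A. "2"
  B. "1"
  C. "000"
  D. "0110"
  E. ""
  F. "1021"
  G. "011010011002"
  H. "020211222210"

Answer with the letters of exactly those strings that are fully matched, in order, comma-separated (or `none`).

E

A. "2" → no match
B. "1" → no match
C. "000" → no match
D. "0110" → no match
E. "" → match
F. "1021" → no match
G. "011010011002" → no match
H. "020211222210" → no match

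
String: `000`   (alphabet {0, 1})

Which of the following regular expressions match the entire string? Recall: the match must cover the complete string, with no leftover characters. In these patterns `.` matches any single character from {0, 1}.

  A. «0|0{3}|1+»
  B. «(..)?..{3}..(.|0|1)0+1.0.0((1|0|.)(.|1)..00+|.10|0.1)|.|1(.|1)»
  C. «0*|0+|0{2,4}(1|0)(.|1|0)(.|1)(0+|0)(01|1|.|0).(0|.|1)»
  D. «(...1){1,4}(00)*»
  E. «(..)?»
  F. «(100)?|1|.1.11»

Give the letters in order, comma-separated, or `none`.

A, C

A → match
B → no match
C → match
D → no match
E → no match
F → no match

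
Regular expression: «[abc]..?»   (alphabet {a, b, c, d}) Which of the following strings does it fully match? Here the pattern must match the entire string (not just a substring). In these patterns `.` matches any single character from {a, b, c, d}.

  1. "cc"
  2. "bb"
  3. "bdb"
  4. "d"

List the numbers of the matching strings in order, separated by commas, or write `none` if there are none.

1 → match
2 → match
3 → match
4 → no match

1, 2, 3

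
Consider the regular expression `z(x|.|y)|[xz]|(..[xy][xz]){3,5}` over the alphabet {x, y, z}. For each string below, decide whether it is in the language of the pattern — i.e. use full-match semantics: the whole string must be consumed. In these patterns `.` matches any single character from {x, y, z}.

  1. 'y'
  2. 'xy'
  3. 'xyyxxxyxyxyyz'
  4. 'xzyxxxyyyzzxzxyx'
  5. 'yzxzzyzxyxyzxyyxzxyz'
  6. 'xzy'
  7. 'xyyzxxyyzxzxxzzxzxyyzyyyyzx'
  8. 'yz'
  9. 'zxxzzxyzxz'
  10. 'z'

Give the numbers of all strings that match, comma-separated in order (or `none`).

1 → no match
2 → no match
3 → no match
4 → no match
5 → no match
6 → no match
7 → no match
8 → no match
9 → no match
10 → match

10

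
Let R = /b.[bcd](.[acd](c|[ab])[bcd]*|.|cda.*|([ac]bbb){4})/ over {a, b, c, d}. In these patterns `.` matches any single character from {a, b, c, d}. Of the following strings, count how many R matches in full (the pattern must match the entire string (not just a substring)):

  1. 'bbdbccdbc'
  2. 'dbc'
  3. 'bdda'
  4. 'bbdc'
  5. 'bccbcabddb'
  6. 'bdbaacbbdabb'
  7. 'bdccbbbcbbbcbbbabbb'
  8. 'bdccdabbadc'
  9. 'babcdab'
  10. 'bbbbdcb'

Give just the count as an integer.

8

1 → match
2 → no match — must start with 'b'
3 → match
4 → match
5 → match
6 → no match
7 → match
8 → match
9 → match
10 → match
Total matched: 8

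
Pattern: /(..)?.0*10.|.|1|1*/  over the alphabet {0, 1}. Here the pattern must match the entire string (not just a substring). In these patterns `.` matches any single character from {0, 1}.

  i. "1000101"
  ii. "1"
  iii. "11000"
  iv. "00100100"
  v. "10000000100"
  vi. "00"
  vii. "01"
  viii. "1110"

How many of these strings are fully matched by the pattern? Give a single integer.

4

i → match
ii → match
iii → no match
iv → match
v → match
vi → no match
vii → no match
viii → no match
Total matched: 4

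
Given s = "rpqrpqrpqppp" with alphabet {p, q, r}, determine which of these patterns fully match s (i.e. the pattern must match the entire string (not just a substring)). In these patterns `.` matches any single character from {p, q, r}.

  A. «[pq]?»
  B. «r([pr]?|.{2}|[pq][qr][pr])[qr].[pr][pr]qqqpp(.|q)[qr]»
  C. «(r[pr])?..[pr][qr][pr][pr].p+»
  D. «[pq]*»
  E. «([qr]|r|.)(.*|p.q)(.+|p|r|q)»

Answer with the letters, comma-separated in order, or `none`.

A → no match
B → no match
C → match
D → no match
E → match

C, E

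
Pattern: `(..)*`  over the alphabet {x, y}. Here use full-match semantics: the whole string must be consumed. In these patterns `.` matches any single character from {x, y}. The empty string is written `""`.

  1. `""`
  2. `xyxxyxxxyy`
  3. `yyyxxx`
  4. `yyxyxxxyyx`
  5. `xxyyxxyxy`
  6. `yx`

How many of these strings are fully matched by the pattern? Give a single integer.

5

1. `""` → match
2. `xyxxyxxxyy` → match
3. `yyyxxx` → match
4. `yyxyxxxyyx` → match
5. `xxyyxxyxy` → no match
6. `yx` → match
Total matched: 5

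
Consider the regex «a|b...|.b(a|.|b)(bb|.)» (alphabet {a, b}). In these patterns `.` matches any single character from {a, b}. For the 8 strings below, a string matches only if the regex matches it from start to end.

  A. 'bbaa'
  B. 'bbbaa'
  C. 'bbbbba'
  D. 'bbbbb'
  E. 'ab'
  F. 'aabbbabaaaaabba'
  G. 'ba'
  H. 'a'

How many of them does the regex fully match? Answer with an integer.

3

A → match
B → no match
C → no match
D → match
E → no match
F → no match
G → no match
H → match
Total matched: 3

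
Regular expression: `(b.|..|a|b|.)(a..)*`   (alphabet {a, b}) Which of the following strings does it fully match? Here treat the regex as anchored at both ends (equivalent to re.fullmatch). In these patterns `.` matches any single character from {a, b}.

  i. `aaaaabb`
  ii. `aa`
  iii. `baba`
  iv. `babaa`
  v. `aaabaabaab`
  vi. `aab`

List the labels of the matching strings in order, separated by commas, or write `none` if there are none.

i, ii, iii, v

i → match
ii → match
iii → match
iv → no match
v → match
vi → no match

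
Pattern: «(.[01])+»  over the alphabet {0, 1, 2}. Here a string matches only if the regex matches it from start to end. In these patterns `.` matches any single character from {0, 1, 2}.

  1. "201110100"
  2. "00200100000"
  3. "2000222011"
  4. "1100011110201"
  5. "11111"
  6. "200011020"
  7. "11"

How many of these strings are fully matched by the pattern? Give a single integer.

1

1. "201110100" → no match
2. "00200100000" → no match
3. "2000222011" → no match
4 → no match
5. "11111" → no match
6. "200011020" → no match
7. "11" → match
Total matched: 1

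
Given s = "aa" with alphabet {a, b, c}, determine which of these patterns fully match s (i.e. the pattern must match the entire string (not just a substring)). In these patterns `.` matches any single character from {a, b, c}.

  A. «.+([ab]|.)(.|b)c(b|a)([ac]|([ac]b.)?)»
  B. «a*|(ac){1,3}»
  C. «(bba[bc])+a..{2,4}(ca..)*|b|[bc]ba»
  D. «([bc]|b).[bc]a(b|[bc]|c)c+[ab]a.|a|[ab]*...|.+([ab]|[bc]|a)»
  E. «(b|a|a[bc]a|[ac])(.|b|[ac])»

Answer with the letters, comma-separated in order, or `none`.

B, D, E

A → no match
B → match
C → no match
D → match
E → match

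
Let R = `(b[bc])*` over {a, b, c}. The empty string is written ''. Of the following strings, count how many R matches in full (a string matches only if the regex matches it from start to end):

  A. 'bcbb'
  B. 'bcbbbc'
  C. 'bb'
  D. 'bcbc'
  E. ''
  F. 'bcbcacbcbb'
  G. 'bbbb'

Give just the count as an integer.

6

A → match
B → match
C → match
D → match
E → match
F → no match
G → match
Total matched: 6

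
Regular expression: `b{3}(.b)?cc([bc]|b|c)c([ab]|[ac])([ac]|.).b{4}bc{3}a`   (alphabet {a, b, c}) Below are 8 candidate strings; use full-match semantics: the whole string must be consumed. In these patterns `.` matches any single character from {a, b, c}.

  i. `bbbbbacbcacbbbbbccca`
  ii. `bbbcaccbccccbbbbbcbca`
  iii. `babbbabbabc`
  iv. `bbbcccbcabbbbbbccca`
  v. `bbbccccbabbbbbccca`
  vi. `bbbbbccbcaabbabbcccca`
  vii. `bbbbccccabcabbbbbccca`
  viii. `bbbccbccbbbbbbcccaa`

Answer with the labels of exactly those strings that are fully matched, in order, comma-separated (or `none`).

i → no match
ii → no match
iii → no match — must end with `ca`
iv → no match
v → no match
vi → no match
vii → no match
viii → no match — must end with `ca`

none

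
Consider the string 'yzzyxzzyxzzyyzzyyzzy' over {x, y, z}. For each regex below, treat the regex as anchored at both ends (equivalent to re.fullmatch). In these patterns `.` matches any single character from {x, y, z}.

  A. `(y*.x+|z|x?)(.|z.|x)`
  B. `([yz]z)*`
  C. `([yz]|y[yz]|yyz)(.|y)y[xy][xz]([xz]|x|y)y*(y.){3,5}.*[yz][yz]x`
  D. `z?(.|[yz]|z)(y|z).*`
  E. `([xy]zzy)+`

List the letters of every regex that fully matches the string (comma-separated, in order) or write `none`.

D, E

A → no match
B → no match
C → no match — must end with 'x'
D → match
E → match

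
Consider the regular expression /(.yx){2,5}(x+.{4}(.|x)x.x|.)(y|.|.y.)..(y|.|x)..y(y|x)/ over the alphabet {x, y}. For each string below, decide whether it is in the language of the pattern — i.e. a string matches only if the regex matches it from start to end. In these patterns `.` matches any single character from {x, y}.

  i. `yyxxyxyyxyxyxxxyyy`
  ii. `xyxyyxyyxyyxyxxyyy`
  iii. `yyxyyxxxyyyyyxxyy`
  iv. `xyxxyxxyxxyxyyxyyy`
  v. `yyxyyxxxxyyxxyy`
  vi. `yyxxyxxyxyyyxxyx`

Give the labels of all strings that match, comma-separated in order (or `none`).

i → match
ii → match
iii → match
iv → match
v → match
vi → no match

i, ii, iii, iv, v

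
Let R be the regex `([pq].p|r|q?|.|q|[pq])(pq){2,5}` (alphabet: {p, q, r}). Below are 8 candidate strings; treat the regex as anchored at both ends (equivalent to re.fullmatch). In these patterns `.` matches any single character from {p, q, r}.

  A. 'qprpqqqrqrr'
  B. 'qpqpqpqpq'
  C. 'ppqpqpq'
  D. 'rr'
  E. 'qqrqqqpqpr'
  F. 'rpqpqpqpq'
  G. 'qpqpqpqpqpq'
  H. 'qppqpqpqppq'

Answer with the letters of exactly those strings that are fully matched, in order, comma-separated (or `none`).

B, C, F, G

A → no match — must end with 'pq'
B → match
C → match
D → no match — must end with 'pq'
E → no match — must end with 'pq'
F → match
G → match
H → no match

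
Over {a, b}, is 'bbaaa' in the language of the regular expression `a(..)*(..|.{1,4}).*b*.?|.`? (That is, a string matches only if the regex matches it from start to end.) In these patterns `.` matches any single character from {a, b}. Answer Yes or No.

No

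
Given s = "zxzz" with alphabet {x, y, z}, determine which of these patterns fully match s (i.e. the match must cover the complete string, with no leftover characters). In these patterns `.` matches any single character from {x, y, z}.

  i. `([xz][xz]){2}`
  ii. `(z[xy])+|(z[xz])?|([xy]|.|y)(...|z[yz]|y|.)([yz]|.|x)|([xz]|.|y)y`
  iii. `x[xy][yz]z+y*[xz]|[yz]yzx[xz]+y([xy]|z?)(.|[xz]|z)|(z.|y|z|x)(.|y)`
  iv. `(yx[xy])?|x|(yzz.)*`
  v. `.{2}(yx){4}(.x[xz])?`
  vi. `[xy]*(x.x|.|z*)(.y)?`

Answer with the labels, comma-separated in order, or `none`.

i

i → match
ii → no match
iii → no match
iv → no match
v → no match
vi → no match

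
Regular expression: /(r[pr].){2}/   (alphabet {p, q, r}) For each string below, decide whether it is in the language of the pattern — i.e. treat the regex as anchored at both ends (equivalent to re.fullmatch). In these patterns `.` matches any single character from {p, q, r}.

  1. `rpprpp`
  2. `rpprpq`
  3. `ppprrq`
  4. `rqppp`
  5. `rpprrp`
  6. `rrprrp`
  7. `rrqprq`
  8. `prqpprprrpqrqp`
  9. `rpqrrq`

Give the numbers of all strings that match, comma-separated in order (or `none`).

1, 2, 5, 6, 9

1. `rpprpp` → match
2. `rpprpq` → match
3. `ppprrq` → no match — must start with `r`
4. `rqppp` → no match
5. `rpprrp` → match
6. `rrprrp` → match
7. `rrqprq` → no match
8 → no match — must start with `r`
9. `rpqrrq` → match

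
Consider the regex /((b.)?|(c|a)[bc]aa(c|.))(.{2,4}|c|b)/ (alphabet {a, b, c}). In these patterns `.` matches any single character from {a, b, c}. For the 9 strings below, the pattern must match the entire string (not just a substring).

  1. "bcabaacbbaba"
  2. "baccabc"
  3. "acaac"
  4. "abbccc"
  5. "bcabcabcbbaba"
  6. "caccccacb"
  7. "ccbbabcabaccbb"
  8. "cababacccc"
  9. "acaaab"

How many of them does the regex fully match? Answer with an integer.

1

1 → no match
2 → no match
3 → no match
4 → no match
5 → no match
6 → no match
7 → no match
8 → no match
9 → match
Total matched: 1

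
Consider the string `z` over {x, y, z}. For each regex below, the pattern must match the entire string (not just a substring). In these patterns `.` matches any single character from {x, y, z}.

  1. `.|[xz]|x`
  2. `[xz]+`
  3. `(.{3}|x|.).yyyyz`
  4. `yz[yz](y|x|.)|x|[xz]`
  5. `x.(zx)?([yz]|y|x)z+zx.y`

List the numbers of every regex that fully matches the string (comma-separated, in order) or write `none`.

1 → match
2 → match
3 → no match — must end with `yyyyz`
4 → match
5 → no match — must start with `x`

1, 2, 4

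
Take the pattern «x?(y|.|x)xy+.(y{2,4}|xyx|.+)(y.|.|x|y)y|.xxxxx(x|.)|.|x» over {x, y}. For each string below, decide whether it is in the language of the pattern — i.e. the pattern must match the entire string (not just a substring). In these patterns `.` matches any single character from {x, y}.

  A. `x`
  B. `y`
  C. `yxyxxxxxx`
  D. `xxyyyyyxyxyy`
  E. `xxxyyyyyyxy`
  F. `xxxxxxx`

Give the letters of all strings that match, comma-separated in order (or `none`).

A. `x` → match
B. `y` → match
C. `yxyxxxxxx` → no match
D. `xxyyyyyxyxyy` → match
E. `xxxyyyyyyxy` → match
F. `xxxxxxx` → match

A, B, D, E, F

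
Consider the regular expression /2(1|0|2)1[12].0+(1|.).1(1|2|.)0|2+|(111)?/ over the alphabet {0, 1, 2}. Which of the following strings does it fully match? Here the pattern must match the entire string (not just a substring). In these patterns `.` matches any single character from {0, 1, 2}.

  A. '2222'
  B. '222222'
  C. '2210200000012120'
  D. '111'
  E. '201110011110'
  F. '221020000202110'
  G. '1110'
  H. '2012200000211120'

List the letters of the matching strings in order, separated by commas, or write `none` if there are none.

A. '2222' → match
B. '222222' → match
C → no match
D. '111' → match
E. '201110011110' → match
F → no match
G. '1110' → no match
H → no match

A, B, D, E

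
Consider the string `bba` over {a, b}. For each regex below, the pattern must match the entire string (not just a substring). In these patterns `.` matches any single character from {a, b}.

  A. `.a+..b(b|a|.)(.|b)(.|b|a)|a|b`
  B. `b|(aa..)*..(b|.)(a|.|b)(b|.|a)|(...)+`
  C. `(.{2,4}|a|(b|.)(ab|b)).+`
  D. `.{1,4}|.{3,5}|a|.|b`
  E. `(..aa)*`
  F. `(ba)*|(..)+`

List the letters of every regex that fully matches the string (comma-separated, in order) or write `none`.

B, C, D

A → no match
B → match
C → match
D → match
E → no match
F → no match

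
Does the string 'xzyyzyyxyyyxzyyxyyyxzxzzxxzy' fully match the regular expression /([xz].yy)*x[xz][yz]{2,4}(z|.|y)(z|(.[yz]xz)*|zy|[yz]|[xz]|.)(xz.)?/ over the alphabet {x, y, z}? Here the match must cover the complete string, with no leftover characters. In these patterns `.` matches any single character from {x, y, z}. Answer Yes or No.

No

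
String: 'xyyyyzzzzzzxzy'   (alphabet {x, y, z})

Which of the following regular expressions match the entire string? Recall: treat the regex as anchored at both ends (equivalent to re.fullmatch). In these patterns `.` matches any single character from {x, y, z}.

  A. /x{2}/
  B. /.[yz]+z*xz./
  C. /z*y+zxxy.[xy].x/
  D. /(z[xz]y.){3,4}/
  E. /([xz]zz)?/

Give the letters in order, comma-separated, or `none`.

B

A → no match — must end with 'x'
B → match
C → no match — must end with 'x'
D → no match — must start with 'z'
E → no match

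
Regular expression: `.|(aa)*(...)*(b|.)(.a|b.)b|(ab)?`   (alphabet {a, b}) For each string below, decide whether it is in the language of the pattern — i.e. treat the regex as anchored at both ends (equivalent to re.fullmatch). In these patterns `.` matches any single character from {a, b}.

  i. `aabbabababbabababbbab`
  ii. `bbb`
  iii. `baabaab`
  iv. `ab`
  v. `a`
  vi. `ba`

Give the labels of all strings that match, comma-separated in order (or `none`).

i, iii, iv, v

i → match
ii. `bbb` → no match
iii. `baabaab` → match
iv. `ab` → match
v. `a` → match
vi. `ba` → no match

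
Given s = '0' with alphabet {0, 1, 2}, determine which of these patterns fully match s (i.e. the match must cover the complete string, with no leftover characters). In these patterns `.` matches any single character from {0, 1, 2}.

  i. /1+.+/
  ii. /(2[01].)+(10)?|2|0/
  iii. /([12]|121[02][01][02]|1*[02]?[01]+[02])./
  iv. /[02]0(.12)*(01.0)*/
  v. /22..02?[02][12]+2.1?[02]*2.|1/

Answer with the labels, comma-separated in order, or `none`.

ii

i → no match — must start with '1'
ii → match
iii → no match
iv → no match
v → no match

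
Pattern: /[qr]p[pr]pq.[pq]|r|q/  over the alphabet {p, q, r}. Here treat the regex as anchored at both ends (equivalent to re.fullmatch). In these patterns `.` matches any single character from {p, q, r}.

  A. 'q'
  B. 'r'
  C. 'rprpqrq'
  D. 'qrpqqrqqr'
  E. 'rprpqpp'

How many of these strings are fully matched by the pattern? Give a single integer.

4

A → match
B → match
C → match
D → no match
E → match
Total matched: 4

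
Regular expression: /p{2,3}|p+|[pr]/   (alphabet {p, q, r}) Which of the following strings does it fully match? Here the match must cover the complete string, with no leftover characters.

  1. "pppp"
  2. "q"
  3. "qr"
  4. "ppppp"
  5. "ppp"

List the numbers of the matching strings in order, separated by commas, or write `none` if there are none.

1, 4, 5

1 → match
2 → no match
3 → no match
4 → match
5 → match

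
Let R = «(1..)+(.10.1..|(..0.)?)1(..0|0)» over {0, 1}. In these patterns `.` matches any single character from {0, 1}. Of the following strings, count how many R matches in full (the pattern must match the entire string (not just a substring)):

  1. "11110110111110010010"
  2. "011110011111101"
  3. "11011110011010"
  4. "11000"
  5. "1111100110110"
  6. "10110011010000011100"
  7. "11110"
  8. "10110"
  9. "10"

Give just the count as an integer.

1 → match
2 → no match — must start with "1"
3 → match
4 → no match
5 → no match
6 → match
7 → match
8 → match
9 → no match
Total matched: 5

5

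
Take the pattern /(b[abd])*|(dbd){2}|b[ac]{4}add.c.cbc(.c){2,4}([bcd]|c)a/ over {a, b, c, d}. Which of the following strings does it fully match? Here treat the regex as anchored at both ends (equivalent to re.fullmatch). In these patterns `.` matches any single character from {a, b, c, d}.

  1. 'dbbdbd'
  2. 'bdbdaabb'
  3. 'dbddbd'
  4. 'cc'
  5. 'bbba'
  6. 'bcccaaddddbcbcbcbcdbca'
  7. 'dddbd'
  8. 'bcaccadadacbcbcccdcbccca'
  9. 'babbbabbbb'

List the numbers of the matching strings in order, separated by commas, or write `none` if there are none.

3, 5, 9

1 → no match
2 → no match
3 → match
4 → no match
5 → match
6 → no match
7 → no match
8 → no match
9 → match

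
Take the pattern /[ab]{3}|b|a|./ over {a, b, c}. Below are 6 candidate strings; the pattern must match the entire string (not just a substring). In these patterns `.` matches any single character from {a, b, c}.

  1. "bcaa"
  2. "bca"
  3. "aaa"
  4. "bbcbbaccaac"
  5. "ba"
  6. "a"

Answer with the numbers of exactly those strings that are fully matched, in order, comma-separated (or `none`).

3, 6

1 → no match
2 → no match
3 → match
4 → no match
5 → no match
6 → match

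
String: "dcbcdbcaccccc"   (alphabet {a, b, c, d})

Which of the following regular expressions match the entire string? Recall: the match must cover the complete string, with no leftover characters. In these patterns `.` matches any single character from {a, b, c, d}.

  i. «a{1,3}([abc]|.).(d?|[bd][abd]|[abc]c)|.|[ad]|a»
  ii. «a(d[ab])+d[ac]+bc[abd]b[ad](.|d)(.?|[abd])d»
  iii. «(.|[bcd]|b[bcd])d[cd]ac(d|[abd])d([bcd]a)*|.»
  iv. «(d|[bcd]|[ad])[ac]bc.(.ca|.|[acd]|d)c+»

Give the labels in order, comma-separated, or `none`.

i → no match
ii → no match — must start with "ad"
iii → no match
iv → match

iv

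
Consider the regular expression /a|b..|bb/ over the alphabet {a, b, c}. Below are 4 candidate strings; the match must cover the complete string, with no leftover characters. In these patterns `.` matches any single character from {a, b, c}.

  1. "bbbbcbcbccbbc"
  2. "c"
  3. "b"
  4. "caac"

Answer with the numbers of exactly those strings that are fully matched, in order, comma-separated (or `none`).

none

1 → no match
2 → no match
3 → no match
4 → no match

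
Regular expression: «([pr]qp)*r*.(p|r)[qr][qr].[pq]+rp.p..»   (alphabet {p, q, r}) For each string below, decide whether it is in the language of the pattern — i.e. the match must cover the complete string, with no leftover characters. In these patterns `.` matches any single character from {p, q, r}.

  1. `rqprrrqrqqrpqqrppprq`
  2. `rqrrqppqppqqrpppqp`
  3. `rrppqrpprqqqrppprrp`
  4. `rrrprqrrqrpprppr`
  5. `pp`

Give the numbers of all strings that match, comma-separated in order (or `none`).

1, 2

1 → match
2 → match
3 → no match
4 → no match
5. `pp` → no match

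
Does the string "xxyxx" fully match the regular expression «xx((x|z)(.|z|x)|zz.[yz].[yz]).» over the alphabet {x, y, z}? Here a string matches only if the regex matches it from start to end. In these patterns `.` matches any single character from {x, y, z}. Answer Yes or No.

No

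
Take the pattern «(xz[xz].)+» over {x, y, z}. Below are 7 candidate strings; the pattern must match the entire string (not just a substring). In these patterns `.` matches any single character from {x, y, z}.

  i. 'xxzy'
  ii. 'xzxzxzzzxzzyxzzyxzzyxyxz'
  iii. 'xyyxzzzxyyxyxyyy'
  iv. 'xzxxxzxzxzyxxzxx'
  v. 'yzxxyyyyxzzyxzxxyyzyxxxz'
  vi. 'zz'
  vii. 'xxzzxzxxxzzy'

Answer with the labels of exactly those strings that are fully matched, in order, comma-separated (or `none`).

none

i → no match — must start with 'xz'
ii → no match
iii → no match — must start with 'xz'
iv → no match
v → no match — must start with 'xz'
vi → no match — must start with 'xz'
vii → no match — must start with 'xz'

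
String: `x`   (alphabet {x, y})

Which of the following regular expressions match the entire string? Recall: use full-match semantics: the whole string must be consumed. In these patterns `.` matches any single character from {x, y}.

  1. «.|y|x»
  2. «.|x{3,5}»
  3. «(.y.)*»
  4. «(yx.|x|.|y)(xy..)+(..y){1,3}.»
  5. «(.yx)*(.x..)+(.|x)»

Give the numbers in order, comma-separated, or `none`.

1 → match
2 → match
3 → no match
4 → no match
5 → no match

1, 2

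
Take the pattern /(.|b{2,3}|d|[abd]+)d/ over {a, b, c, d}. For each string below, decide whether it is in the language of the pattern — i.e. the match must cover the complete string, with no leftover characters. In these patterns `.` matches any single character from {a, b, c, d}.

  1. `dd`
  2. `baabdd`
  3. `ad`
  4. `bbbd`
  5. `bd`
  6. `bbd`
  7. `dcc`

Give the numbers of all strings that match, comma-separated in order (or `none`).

1, 2, 3, 4, 5, 6

1 → match
2 → match
3 → match
4 → match
5 → match
6 → match
7 → no match — must end with `d`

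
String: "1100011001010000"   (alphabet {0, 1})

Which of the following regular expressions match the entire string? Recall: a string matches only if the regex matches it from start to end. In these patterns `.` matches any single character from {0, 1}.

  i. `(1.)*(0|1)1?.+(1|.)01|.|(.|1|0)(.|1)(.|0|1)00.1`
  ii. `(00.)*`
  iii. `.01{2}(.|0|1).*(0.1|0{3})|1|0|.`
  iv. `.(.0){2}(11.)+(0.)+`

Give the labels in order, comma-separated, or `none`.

i → no match
ii → no match
iii → no match
iv → match

iv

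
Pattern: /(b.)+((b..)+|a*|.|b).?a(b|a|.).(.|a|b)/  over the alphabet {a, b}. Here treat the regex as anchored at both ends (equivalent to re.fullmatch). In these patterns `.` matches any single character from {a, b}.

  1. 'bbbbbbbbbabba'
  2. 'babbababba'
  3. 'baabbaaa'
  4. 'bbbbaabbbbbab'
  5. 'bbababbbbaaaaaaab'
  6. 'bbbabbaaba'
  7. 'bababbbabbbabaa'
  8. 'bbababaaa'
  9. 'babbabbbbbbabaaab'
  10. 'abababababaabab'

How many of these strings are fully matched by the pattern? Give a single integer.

4

1 → match
2. 'babbababba' → match
3. 'baabbaaa' → no match
4 → no match
5 → no match
6. 'bbbabbaaba' → match
7 → match
8. 'bbababaaa' → no match
9 → no match
10 → no match — must start with 'b'
Total matched: 4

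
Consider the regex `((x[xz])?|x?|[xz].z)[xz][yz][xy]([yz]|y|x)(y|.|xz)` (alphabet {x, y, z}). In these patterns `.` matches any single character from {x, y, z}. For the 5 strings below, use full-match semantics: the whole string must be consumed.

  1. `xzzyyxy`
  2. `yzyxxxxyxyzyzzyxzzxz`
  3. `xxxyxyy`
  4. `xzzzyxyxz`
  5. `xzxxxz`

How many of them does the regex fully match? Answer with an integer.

4

1 → match
2 → no match
3 → match
4 → match
5 → match
Total matched: 4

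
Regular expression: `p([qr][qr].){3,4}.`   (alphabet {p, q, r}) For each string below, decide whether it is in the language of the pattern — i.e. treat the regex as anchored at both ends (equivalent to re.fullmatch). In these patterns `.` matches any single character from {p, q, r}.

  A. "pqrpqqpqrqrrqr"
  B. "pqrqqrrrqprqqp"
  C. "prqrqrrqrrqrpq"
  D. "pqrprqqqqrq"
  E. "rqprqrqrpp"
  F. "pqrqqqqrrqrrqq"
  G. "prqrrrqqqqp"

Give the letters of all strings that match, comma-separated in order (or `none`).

A → match
B → match
C → match
D → match
E → no match — must start with "p"
F → match
G → match

A, B, C, D, F, G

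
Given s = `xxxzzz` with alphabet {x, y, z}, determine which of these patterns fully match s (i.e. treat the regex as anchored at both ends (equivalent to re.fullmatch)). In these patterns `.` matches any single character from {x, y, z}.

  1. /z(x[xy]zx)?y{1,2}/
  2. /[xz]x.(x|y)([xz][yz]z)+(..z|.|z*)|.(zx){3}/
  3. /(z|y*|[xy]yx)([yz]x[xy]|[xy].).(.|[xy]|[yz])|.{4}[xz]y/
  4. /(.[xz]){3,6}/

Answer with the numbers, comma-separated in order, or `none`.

1 → no match — must start with `z`
2 → no match
3 → no match
4 → match

4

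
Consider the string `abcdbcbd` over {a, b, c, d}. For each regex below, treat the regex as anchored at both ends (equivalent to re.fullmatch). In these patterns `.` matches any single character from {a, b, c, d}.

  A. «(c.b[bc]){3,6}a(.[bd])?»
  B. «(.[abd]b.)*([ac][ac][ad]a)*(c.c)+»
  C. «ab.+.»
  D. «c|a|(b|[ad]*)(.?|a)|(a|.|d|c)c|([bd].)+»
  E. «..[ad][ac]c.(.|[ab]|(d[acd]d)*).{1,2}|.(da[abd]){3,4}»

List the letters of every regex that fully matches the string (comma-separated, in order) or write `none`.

C

A → no match — must start with `c`
B → no match — must end with `c`
C → match
D → no match
E → no match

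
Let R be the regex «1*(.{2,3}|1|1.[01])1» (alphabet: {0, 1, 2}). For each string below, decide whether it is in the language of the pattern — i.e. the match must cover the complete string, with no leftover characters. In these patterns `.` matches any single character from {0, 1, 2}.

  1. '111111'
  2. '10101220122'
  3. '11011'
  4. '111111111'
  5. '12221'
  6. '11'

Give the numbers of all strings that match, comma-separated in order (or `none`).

1, 3, 4, 5, 6

1 → match
2 → no match — must end with '1'
3 → match
4 → match
5 → match
6 → match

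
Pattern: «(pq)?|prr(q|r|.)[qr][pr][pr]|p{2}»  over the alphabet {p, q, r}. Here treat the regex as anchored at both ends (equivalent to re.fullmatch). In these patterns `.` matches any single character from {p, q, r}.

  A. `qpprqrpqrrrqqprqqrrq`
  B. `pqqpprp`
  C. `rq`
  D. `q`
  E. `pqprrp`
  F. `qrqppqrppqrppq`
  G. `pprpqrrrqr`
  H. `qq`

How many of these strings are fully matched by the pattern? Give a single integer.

0

A → no match
B → no match
C → no match
D → no match
E → no match
F → no match
G → no match
H → no match
Total matched: 0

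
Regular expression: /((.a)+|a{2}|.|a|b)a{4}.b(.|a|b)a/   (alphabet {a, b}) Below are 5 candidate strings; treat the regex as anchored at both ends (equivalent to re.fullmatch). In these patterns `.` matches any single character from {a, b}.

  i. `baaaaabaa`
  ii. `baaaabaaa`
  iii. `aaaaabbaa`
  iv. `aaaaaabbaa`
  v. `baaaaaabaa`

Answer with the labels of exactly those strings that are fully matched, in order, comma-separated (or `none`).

i, iii, iv, v

i → match
ii → no match
iii → match
iv → match
v → match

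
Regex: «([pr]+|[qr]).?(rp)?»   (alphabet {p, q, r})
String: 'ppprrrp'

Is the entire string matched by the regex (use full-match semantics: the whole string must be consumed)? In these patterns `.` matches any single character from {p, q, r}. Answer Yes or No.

Yes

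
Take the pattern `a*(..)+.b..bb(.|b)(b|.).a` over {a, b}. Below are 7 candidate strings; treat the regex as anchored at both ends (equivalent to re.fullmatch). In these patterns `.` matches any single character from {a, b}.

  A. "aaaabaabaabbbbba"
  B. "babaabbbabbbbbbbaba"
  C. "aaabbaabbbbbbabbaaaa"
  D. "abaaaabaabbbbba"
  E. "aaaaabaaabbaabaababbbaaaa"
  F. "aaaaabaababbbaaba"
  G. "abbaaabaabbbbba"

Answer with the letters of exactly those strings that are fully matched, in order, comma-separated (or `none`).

A, C, D, E, F, G

A → match
B → no match
C → match
D → match
E → match
F → match
G → match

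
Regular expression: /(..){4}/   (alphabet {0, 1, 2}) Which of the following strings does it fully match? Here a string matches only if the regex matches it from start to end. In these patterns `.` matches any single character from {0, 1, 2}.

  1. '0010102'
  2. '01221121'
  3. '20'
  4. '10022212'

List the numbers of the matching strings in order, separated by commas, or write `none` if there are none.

2, 4

1 → no match
2 → match
3 → no match
4 → match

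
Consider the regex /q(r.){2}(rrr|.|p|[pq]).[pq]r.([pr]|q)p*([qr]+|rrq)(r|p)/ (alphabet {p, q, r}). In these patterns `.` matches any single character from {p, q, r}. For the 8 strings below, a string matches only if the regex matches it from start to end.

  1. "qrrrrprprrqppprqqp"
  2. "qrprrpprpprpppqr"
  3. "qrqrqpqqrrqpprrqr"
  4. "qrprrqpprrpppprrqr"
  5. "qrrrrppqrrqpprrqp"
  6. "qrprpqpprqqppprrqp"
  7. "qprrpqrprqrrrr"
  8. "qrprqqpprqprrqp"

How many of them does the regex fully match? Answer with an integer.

1 → match
2 → no match
3 → match
4 → match
5 → match
6 → match
7 → no match — must start with "qr"
8 → match
Total matched: 6

6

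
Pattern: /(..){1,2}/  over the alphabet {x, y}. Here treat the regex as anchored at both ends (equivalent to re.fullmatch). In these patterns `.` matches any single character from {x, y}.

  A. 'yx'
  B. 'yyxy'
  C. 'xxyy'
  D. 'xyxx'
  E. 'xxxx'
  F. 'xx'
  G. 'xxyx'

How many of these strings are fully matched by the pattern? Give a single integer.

7

A → match
B → match
C → match
D → match
E → match
F → match
G → match
Total matched: 7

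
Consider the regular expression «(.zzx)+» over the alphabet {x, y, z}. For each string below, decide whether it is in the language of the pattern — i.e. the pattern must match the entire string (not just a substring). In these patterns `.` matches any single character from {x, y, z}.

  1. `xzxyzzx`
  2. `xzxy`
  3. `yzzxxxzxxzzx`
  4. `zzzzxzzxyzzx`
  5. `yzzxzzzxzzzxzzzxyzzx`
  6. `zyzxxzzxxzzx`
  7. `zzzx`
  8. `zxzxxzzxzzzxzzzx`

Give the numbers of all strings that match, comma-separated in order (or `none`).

1. `xzxyzzx` → no match
2. `xzxy` → no match — must end with `zzx`
3. `yzzxxxzxxzzx` → no match
4. `zzzzxzzxyzzx` → no match
5 → match
6. `zyzxxzzxxzzx` → no match
7. `zzzx` → match
8 → no match

5, 7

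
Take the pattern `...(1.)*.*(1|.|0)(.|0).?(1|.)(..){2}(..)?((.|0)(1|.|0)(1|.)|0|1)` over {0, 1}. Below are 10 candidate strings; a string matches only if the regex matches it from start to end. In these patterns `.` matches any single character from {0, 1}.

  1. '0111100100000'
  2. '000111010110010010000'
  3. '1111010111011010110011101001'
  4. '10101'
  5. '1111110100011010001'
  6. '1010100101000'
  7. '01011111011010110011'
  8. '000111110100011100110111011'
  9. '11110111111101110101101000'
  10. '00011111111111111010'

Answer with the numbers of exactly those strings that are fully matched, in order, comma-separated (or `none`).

1, 2, 3, 5, 6, 7, 8, 9, 10

1 → match
2 → match
3 → match
4 → no match
5 → match
6 → match
7 → match
8 → match
9 → match
10 → match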